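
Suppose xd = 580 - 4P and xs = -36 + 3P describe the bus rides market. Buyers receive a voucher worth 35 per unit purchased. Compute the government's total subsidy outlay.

Government cost = 10080

Pre-subsidy: 580 - 4P = -36 + 3P gives P* = 88, x* = 228.
With the rebate, buyers effectively pay Pb = Ps − 35, where Ps is the price sellers receive.
Demand in terms of Ps becomes xd = 580 − 4(Ps − 35) = 720 - 4Ps. Setting this equal to supply: 720 - 4Ps = -36 + 3Ps, so Ps = 108.
Buyers pay Pb = 108 − 35 = 73; x' = -36 + 3·108 = 288.
Government outlay = subsidy × quantity = 35 × 288 = 10080.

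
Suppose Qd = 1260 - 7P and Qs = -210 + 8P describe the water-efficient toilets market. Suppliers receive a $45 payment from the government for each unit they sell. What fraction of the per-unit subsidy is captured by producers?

Pre-subsidy: 1260 - 7P = -210 + 8P gives P* = 98, Q* = 574.
With the subsidy, sellers receive Ps = Pb + 45 for each unit, where Pb is the price buyers pay.
Supply in terms of Pb becomes Qs = -210 + 8(Pb + 45) = 150 + 8Pb. Setting this equal to demand: 1260 - 7Pb = 150 + 8Pb, so Pb = 74.
Sellers receive Ps = 74 + 45 = 119; Q' = 1260 − 7·74 = 742.
Buyers' price falls by P* − Pb = 98 − 74 = 24; sellers' price rises by Ps − P* = 119 − 98 = 21.
So producers capture 21/45 = 7/15 of each unit of subsidy.

Producer share = 7/15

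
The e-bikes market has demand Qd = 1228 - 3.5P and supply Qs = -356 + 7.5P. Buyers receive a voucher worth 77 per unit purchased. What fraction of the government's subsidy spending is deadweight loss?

DWL / government spending = 735/7262

Pre-subsidy: 1228 - 3.5P = -356 + 7.5P gives P* = 144, Q* = 724.
With the rebate, buyers effectively pay Pb = Ps − 77, where Ps is the price sellers receive.
Demand in terms of Ps becomes Qd = 1228 − 3.5(Ps − 77) = 1497.5 - 3.5Ps. Setting this equal to supply: 1497.5 - 3.5Ps = -356 + 7.5Ps, so Ps = 168.5.
Buyers pay Pb = 168.5 − 77 = 91.5; Q' = -356 + 7.5·168.5 = 907.75.
ΔCS = ½(724 + 907.75)(144 − 91.5) = 42833.4375; ΔPS = ½(724 + 907.75)(168.5 − 144) = 19988.9375.
Government spending = 77 × 907.75 = 69896.75.
DWL = ½ × 77 × (907.75 − 724) = 7074.375; fraction = 7074.375 / 69896.75 = 735/7262.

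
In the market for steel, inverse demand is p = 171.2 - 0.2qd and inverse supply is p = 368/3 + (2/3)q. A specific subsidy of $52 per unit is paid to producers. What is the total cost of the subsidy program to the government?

Pre-subsidy: 171.2 - 0.2q = 368/3 + (2/3)q gives q* = 56 and p* = 160.
With the subsidy, sellers receive ps = pb + 52 for each unit, where pb is the price buyers pay.
On the curves, pb = 171.2 - 0.2q and ps = 368/3 + (2/3)q; the wedge ps − pb = 52 gives 368/3 + (2/3)q − (171.2 - 0.2q) = 52, so q' = 116.
Then pb = 171.2 − 0.2·116 = 148 and ps = 368/3 + (2/3)·116 = 200.
Government outlay = subsidy × quantity = 52 × 116 = 6032.

Government cost = $6032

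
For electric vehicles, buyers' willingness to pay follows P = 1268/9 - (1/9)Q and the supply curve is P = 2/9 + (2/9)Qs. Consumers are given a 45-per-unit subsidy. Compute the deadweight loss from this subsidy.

Pre-subsidy: 1268/9 - (1/9)Q = 2/9 + (2/9)Q gives Q* = 422 and P* = 94.
With the rebate, buyers effectively pay Pb = Ps − 45, where Ps is the price sellers receive.
On the curves, Pb = 1268/9 - (1/9)Q and Ps = 2/9 + (2/9)Q; the wedge Ps − Pb = 45 gives 2/9 + (2/9)Q − (1268/9 - (1/9)Q) = 45, so Q' = 557.
Then Pb = 1268/9 − (1/9)·557 = 79 and Ps = 2/9 + (2/9)·557 = 124.
The subsidy expands output by 557 − 422 = 135 past the efficient level; on those units the gap between marginal cost and willingness to pay runs from 0 up to 45.
DWL = ½ × 45 × 135 = 3037.5.

Deadweight loss = 3037.5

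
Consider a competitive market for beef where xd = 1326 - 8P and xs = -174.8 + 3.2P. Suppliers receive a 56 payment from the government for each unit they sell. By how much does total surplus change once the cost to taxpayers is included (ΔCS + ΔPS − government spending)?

Net change in total surplus = -3584

Pre-subsidy: 1326 - 8P = -174.8 + 3.2P gives P* = 134, x* = 254.
With the subsidy, sellers receive Ps = Pb + 56 for each unit, where Pb is the price buyers pay.
Supply in terms of Pb becomes xs = -174.8 + 3.2(Pb + 56) = 4.4 + 3.2Pb. Setting this equal to demand: 1326 - 8Pb = 4.4 + 3.2Pb, so Pb = 118.
Sellers receive Ps = 118 + 56 = 174; x' = 1326 − 8·118 = 382.
ΔCS = ½(254 + 382)(134 − 118) = 5088; ΔPS = ½(254 + 382)(174 − 134) = 12720.
Government spending = 56 × 382 = 21392.
Net change = 5088 + 12720 − 21392 = -3584. The loss equals the DWL triangle ½·56·128.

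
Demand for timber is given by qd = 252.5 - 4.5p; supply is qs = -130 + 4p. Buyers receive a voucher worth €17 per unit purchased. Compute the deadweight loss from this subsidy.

Pre-subsidy: 252.5 - 4.5p = -130 + 4p gives p* = 45, q* = 50.
With the rebate, buyers effectively pay pb = ps − 17, where ps is the price sellers receive.
Demand in terms of ps becomes qd = 252.5 − 4.5(ps − 17) = 329 - 4.5ps. Setting this equal to supply: 329 - 4.5ps = -130 + 4ps, so ps = 54.
Buyers pay pb = 54 − 17 = 37; q' = -130 + 4·54 = 86.
The subsidy expands output by 86 − 50 = 36 past the efficient level; on those units the gap between marginal cost and willingness to pay runs from 0 up to 17.
DWL = ½ × 17 × 36 = 306.

Deadweight loss = €306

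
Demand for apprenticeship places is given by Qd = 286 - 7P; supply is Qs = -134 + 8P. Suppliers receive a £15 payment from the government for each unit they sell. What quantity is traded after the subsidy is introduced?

Pre-subsidy: 286 - 7P = -134 + 8P gives P* = 28, Q* = 90.
With the subsidy, sellers receive Ps = Pb + 15 for each unit, where Pb is the price buyers pay.
Supply in terms of Pb becomes Qs = -134 + 8(Pb + 15) = -14 + 8Pb. Setting this equal to demand: 286 - 7Pb = -14 + 8Pb, so Pb = 20.
Sellers receive Ps = 20 + 15 = 35; Q' = 286 − 7·20 = 146.

Q' = 146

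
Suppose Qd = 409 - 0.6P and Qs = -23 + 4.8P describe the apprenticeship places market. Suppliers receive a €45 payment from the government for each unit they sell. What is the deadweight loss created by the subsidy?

Deadweight loss = €540

Pre-subsidy: 409 - 0.6P = -23 + 4.8P gives P* = 80, Q* = 361.
With the subsidy, sellers receive Ps = Pb + 45 for each unit, where Pb is the price buyers pay.
Supply in terms of Pb becomes Qs = -23 + 4.8(Pb + 45) = 193 + 4.8Pb. Setting this equal to demand: 409 - 0.6Pb = 193 + 4.8Pb, so Pb = 40.
Sellers receive Ps = 40 + 45 = 85; Q' = 409 − 0.6·40 = 385.
The subsidy expands output by 385 − 361 = 24 past the efficient level; on those units the gap between marginal cost and willingness to pay runs from 0 up to 45.
DWL = ½ × 45 × 24 = 540.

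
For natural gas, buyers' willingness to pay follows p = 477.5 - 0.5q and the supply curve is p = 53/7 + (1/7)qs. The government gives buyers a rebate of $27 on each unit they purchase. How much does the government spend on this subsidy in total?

Government cost = $20871

Pre-subsidy: 477.5 - 0.5q = 53/7 + (1/7)q gives q* = 731 and p* = 112.
With the rebate, buyers effectively pay pb = ps − 27, where ps is the price sellers receive.
On the curves, pb = 477.5 - 0.5q and ps = 53/7 + (1/7)q; the wedge ps − pb = 27 gives 53/7 + (1/7)q − (477.5 - 0.5q) = 27, so q' = 773.
Then pb = 477.5 − 0.5·773 = 91 and ps = 53/7 + (1/7)·773 = 118.
Government outlay = subsidy × quantity = 27 × 773 = 20871.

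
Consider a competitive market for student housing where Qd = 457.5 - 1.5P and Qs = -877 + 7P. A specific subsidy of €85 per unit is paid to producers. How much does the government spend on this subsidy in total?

Pre-subsidy: 457.5 - 1.5P = -877 + 7P gives P* = 157, Q* = 222.
With the subsidy, sellers receive Ps = Pb + 85 for each unit, where Pb is the price buyers pay.
Supply in terms of Pb becomes Qs = -877 + 7(Pb + 85) = -282 + 7Pb. Setting this equal to demand: 457.5 - 1.5Pb = -282 + 7Pb, so Pb = 87.
Sellers receive Ps = 87 + 85 = 172; Q' = 457.5 − 1.5·87 = 327.
Government outlay = subsidy × quantity = 85 × 327 = 27795.

Government cost = €27795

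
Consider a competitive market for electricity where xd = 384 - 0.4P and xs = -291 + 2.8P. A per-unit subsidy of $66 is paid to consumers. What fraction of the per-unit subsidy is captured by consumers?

Pre-subsidy: 384 - 0.4P = -291 + 2.8P gives P* = 210.9375, x* = 299.625.
With the rebate, buyers effectively pay Pb = Ps − 66, where Ps is the price sellers receive.
Demand in terms of Ps becomes xd = 384 − 0.4(Ps − 66) = 410.4 - 0.4Ps. Setting this equal to supply: 410.4 - 0.4Ps = -291 + 2.8Ps, so Ps = 219.1875.
Buyers pay Pb = 219.1875 − 66 = 153.1875; x' = -291 + 2.8·219.1875 = 322.725.
Buyers' price falls by P* − Pb = 210.9375 − 153.1875 = 57.75; sellers' price rises by Ps − P* = 219.1875 − 210.9375 = 8.25.
So consumers capture 57.75/66 = 0.875 of each unit of subsidy.

Consumer share = 0.875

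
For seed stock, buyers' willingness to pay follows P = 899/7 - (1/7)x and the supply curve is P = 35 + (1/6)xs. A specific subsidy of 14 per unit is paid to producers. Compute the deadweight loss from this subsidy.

Deadweight loss = 4116/13

Pre-subsidy: 899/7 - (1/7)x = 35 + (1/6)x gives x* = 3924/13 and P* = 1109/13.
With the subsidy, sellers receive Ps = Pb + 14 for each unit, where Pb is the price buyers pay.
On the curves, Pb = 899/7 - (1/7)x and Ps = 35 + (1/6)x; the wedge Ps − Pb = 14 gives 35 + (1/6)x − (899/7 - (1/7)x) = 14, so x' = 4512/13.
Then Pb = 899/7 − (1/7)·(4512/13) = 1025/13 and Ps = 35 + (1/6)·(4512/13) = 1207/13.
The subsidy expands output by 4512/13 − 3924/13 = 588/13 past the efficient level; on those units the gap between marginal cost and willingness to pay runs from 0 up to 14.
DWL = ½ × 14 × 588/13 = 4116/13.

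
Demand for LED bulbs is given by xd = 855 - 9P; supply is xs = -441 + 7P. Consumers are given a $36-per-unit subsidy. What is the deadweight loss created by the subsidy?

Deadweight loss = $2551.5

Pre-subsidy: 855 - 9P = -441 + 7P gives P* = 81, x* = 126.
With the rebate, buyers effectively pay Pb = Ps − 36, where Ps is the price sellers receive.
Demand in terms of Ps becomes xd = 855 − 9(Ps − 36) = 1179 - 9Ps. Setting this equal to supply: 1179 - 9Ps = -441 + 7Ps, so Ps = 101.25.
Buyers pay Pb = 101.25 − 36 = 65.25; x' = -441 + 7·101.25 = 267.75.
The subsidy expands output by 267.75 − 126 = 141.75 past the efficient level; on those units the gap between marginal cost and willingness to pay runs from 0 up to 36.
DWL = ½ × 36 × 141.75 = 2551.5.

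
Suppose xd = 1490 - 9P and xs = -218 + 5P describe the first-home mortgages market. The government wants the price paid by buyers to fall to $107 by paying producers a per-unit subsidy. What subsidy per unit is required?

At a buyer price of 107, quantity demanded is 1490 − 9·107 = 527.
Sellers supply 527 only when they receive Ps with -218 + 5·Ps = 527, i.e. Ps = 149.
s = Ps − Pb = 149 − 107 = 42.

Required subsidy s = $42 per unit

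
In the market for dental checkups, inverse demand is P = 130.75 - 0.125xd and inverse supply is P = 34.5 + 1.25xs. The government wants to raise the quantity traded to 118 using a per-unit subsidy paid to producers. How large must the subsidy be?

Required subsidy s = 66 per unit

At x = 118, from the demand curve buyers pay Pb = 130.75 − 0.125·118 = 116; from the supply curve sellers need Ps = 34.5 + 1.25·118 = 182.
The subsidy must fill the gap: s = Ps − Pb = 182 − 116 = 66.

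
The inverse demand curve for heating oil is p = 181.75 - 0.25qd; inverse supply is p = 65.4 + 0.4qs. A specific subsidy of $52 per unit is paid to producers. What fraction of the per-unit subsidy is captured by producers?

Producer share = 8/13

Pre-subsidy: 181.75 - 0.25q = 65.4 + 0.4q gives q* = 179 and p* = 137.
With the subsidy, sellers receive ps = pb + 52 for each unit, where pb is the price buyers pay.
On the curves, pb = 181.75 - 0.25q and ps = 65.4 + 0.4q; the wedge ps − pb = 52 gives 65.4 + 0.4q − (181.75 - 0.25q) = 52, so q' = 259.
Then pb = 181.75 − 0.25·259 = 117 and ps = 65.4 + 0.4·259 = 169.
Buyers' price falls by p* − pb = 137 − 117 = 20; sellers' price rises by ps − p* = 169 − 137 = 32.
So producers capture 32/52 = 8/13 of each unit of subsidy.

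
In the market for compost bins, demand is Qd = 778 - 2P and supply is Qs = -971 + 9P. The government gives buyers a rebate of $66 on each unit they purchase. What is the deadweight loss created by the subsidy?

Deadweight loss = $3564

Pre-subsidy: 778 - 2P = -971 + 9P gives P* = 159, Q* = 460.
With the rebate, buyers effectively pay Pb = Ps − 66, where Ps is the price sellers receive.
Demand in terms of Ps becomes Qd = 778 − 2(Ps − 66) = 910 - 2Ps. Setting this equal to supply: 910 - 2Ps = -971 + 9Ps, so Ps = 171.
Buyers pay Pb = 171 − 66 = 105; Q' = -971 + 9·171 = 568.
The subsidy expands output by 568 − 460 = 108 past the efficient level; on those units the gap between marginal cost and willingness to pay runs from 0 up to 66.
DWL = ½ × 66 × 108 = 3564.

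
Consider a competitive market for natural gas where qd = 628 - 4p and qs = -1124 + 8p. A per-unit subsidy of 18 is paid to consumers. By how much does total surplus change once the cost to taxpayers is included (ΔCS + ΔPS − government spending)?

Pre-subsidy: 628 - 4p = -1124 + 8p gives p* = 146, q* = 44.
With the rebate, buyers effectively pay pb = ps − 18, where ps is the price sellers receive.
Demand in terms of ps becomes qd = 628 − 4(ps − 18) = 700 - 4ps. Setting this equal to supply: 700 - 4ps = -1124 + 8ps, so ps = 152.
Buyers pay pb = 152 − 18 = 134; q' = -1124 + 8·152 = 92.
ΔCS = ½(44 + 92)(146 − 134) = 816; ΔPS = ½(44 + 92)(152 − 146) = 408.
Government spending = 18 × 92 = 1656.
Net change = 816 + 408 − 1656 = -432. The loss equals the DWL triangle ½·18·48.

Net change in total surplus = -432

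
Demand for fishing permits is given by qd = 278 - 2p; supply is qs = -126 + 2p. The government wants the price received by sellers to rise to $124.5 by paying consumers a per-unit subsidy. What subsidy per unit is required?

At a seller price of 124.5, quantity supplied is -126 + 2·124.5 = 123.
Buyers absorb 123 only when they pay pb with 278 − 2·pb = 123, i.e. pb = 77.5.
s = ps − pb = 124.5 − 77.5 = 47.

Required subsidy s = $47 per unit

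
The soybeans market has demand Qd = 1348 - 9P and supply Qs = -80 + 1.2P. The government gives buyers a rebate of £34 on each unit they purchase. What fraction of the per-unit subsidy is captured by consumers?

Pre-subsidy: 1348 - 9P = -80 + 1.2P gives P* = 140, Q* = 88.
With the rebate, buyers effectively pay Pb = Ps − 34, where Ps is the price sellers receive.
Demand in terms of Ps becomes Qd = 1348 − 9(Ps − 34) = 1654 - 9Ps. Setting this equal to supply: 1654 - 9Ps = -80 + 1.2Ps, so Ps = 170.
Buyers pay Pb = 170 − 34 = 136; Q' = -80 + 1.2·170 = 124.
Buyers' price falls by P* − Pb = 140 − 136 = 4; sellers' price rises by Ps − P* = 170 − 140 = 30.
So consumers capture 4/34 = 2/17 of each unit of subsidy.

Consumer share = 2/17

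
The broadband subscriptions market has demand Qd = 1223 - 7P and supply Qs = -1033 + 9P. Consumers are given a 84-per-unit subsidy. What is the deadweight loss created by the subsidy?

Pre-subsidy: 1223 - 7P = -1033 + 9P gives P* = 141, Q* = 236.
With the rebate, buyers effectively pay Pb = Ps − 84, where Ps is the price sellers receive.
Demand in terms of Ps becomes Qd = 1223 − 7(Ps − 84) = 1811 - 7Ps. Setting this equal to supply: 1811 - 7Ps = -1033 + 9Ps, so Ps = 177.75.
Buyers pay Pb = 177.75 − 84 = 93.75; Q' = -1033 + 9·177.75 = 566.75.
The subsidy expands output by 566.75 − 236 = 330.75 past the efficient level; on those units the gap between marginal cost and willingness to pay runs from 0 up to 84.
DWL = ½ × 84 × 330.75 = 13891.5.

Deadweight loss = 13891.5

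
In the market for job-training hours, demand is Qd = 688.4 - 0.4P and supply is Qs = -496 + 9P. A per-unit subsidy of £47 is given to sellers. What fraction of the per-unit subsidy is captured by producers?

Producer share = 2/47

Pre-subsidy: 688.4 - 0.4P = -496 + 9P gives P* = 126, Q* = 638.
With the subsidy, sellers receive Ps = Pb + 47 for each unit, where Pb is the price buyers pay.
Supply in terms of Pb becomes Qs = -496 + 9(Pb + 47) = -73 + 9Pb. Setting this equal to demand: 688.4 - 0.4Pb = -73 + 9Pb, so Pb = 81.
Sellers receive Ps = 81 + 47 = 128; Q' = 688.4 − 0.4·81 = 656.
Buyers' price falls by P* − Pb = 126 − 81 = 45; sellers' price rises by Ps − P* = 128 − 126 = 2.
So producers capture 2/47 = 2/47 of each unit of subsidy.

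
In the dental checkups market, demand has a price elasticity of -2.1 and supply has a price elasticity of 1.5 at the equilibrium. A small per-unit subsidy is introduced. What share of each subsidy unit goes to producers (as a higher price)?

Producer share = 7/12

For a small subsidy around the equilibrium, the benefit split depends on the relative slopes, which at a point are proportional to the elasticities.
Buyer share = εs/(εs + |εd|) = 1.5/(1.5 + 2.1) = 5/12; seller share = |εd|/(εs + |εd|) = 7/12.
So producers capture 7/12 of the subsidy.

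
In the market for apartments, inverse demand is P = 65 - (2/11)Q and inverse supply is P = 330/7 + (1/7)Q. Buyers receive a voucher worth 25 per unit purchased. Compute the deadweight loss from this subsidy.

Deadweight loss = 962.5

Pre-subsidy: 65 - (2/11)Q = 330/7 + (1/7)Q gives Q* = 55 and P* = 55.
With the rebate, buyers effectively pay Pb = Ps − 25, where Ps is the price sellers receive.
On the curves, Pb = 65 - (2/11)Q and Ps = 330/7 + (1/7)Q; the wedge Ps − Pb = 25 gives 330/7 + (1/7)Q − (65 - (2/11)Q) = 25, so Q' = 132.
Then Pb = 65 − (2/11)·132 = 41 and Ps = 330/7 + (1/7)·132 = 66.
The subsidy expands output by 132 − 55 = 77 past the efficient level; on those units the gap between marginal cost and willingness to pay runs from 0 up to 25.
DWL = ½ × 25 × 77 = 962.5.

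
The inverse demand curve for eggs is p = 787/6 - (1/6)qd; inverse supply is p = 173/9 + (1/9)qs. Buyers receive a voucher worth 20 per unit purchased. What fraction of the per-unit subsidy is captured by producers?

Pre-subsidy: 787/6 - (1/6)q = 173/9 + (1/9)q gives q* = 403 and p* = 64.
With the rebate, buyers effectively pay pb = ps − 20, where ps is the price sellers receive.
On the curves, pb = 787/6 - (1/6)q and ps = 173/9 + (1/9)q; the wedge ps − pb = 20 gives 173/9 + (1/9)q − (787/6 - (1/6)q) = 20, so q' = 475.
Then pb = 787/6 − (1/6)·475 = 52 and ps = 173/9 + (1/9)·475 = 72.
Buyers' price falls by p* − pb = 64 − 52 = 12; sellers' price rises by ps − p* = 72 − 64 = 8.
So producers capture 8/20 = 0.4 of each unit of subsidy.

Producer share = 0.4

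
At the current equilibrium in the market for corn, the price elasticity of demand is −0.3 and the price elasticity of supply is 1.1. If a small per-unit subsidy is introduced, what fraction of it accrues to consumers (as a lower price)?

Consumer share = 11/14

For a small subsidy around the equilibrium, the benefit split depends on the relative slopes, which at a point are proportional to the elasticities.
Buyer share = εs/(εs + |εd|) = 1.1/(1.1 + 0.3) = 11/14; seller share = |εd|/(εs + |εd|) = 3/14.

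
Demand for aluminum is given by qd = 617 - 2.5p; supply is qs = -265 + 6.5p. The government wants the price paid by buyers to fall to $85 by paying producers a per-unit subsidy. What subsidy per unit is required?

Required subsidy s = $18 per unit

At a buyer price of 85, quantity demanded is 617 − 2.5·85 = 404.5.
Sellers supply 404.5 only when they receive ps with -265 + 6.5·ps = 404.5, i.e. ps = 103.
s = ps − pb = 103 − 85 = 18.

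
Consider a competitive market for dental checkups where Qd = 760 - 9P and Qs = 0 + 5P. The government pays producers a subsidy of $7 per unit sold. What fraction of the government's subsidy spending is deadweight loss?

DWL / government spending = 63/1646

Pre-subsidy: 760 - 9P = 0 + 5P gives P* = 380/7, Q* = 1900/7.
With the subsidy, sellers receive Ps = Pb + 7 for each unit, where Pb is the price buyers pay.
Supply in terms of Pb becomes Qs = 0 + 5(Pb + 7) = 35 + 5Pb. Setting this equal to demand: 760 - 9Pb = 35 + 5Pb, so Pb = 725/14.
Sellers receive Ps = 725/14 + 7 = 823/14; Q' = 760 − 9·(725/14) = 4115/14.
ΔCS = ½(1900/7 + 4115/14)(380/7 − 725/14) = 39575/56; ΔPS = ½(1900/7 + 4115/14)(823/14 − 380/7) = 71235/56.
Government spending = 7 × 4115/14 = 2057.5.
DWL = ½ × 7 × (4115/14 − 1900/7) = 78.75; fraction = 78.75 / 2057.5 = 63/1646.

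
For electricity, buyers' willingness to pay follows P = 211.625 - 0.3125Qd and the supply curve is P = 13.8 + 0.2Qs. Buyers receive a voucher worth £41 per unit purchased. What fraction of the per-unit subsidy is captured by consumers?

Pre-subsidy: 211.625 - 0.3125Q = 13.8 + 0.2Q gives Q* = 386 and P* = 91.
With the rebate, buyers effectively pay Pb = Ps − 41, where Ps is the price sellers receive.
On the curves, Pb = 211.625 - 0.3125Q and Ps = 13.8 + 0.2Q; the wedge Ps − Pb = 41 gives 13.8 + 0.2Q − (211.625 - 0.3125Q) = 41, so Q' = 466.
Then Pb = 211.625 − 0.3125·466 = 66 and Ps = 13.8 + 0.2·466 = 107.
Buyers' price falls by P* − Pb = 91 − 66 = 25; sellers' price rises by Ps − P* = 107 − 91 = 16.
So consumers capture 25/41 = 25/41 of each unit of subsidy.

Consumer share = 25/41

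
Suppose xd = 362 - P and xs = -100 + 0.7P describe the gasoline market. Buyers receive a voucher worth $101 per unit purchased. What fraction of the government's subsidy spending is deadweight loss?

Pre-subsidy: 362 - P = -100 + 0.7P gives P* = 4620/17, x* = 1534/17.
With the rebate, buyers effectively pay Pb = Ps − 101, where Ps is the price sellers receive.
Demand in terms of Ps becomes xd = 362 − 1(Ps − 101) = 463 - Ps. Setting this equal to supply: 463 - Ps = -100 + 0.7Ps, so Ps = 5630/17.
Buyers pay Pb = 5630/17 − 101 = 3913/17; x' = -100 + 0.7·(5630/17) = 2241/17.
ΔCS = ½(1534/17 + 2241/17)(4620/17 − 3913/17) = 2668925/578; ΔPS = ½(1534/17 + 2241/17)(5630/17 − 4620/17) = 1906375/289.
Government spending = 101 × 2241/17 = 226341/17.
DWL = ½ × 101 × (2241/17 − 1534/17) = 71407/34; fraction = (71407/34) / (226341/17) = 707/4482.

DWL / government spending = 707/4482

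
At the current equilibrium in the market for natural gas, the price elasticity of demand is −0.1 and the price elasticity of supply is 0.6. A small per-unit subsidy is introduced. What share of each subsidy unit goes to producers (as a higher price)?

Producer share = 1/7

For a small subsidy around the equilibrium, the benefit split depends on the relative slopes, which at a point are proportional to the elasticities.
Buyer share = εs/(εs + |εd|) = 0.6/(0.6 + 0.1) = 6/7; seller share = |εd|/(εs + |εd|) = 1/7.
So producers capture 1/7 of the subsidy.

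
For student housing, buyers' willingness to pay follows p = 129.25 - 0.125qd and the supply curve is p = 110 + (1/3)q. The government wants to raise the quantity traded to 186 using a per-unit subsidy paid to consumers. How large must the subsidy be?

Required subsidy s = 66 per unit

At q = 186, from the demand curve buyers pay pb = 129.25 − 0.125·186 = 106; from the supply curve sellers need ps = 110 + (1/3)·186 = 172.
The subsidy must fill the gap: s = ps − pb = 172 − 106 = 66.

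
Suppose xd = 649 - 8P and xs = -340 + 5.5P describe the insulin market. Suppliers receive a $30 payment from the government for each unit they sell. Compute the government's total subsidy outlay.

Pre-subsidy: 649 - 8P = -340 + 5.5P gives P* = 1978/27, x* = 1699/27.
With the subsidy, sellers receive Ps = Pb + 30 for each unit, where Pb is the price buyers pay.
Supply in terms of Pb becomes xs = -340 + 5.5(Pb + 30) = -175 + 5.5Pb. Setting this equal to demand: 649 - 8Pb = -175 + 5.5Pb, so Pb = 1648/27.
Sellers receive Ps = 1648/27 + 30 = 2458/27; x' = 649 − 8·(1648/27) = 4339/27.
Government outlay = subsidy × quantity = 30 × 4339/27 = 43390/9.

Government cost = 43390/9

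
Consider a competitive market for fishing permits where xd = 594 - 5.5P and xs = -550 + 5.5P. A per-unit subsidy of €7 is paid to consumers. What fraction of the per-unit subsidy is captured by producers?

Pre-subsidy: 594 - 5.5P = -550 + 5.5P gives P* = 104, x* = 22.
With the rebate, buyers effectively pay Pb = Ps − 7, where Ps is the price sellers receive.
Demand in terms of Ps becomes xd = 594 − 5.5(Ps − 7) = 632.5 - 5.5Ps. Setting this equal to supply: 632.5 - 5.5Ps = -550 + 5.5Ps, so Ps = 107.5.
Buyers pay Pb = 107.5 − 7 = 100.5; x' = -550 + 5.5·107.5 = 41.25.
Buyers' price falls by P* − Pb = 104 − 100.5 = 3.5; sellers' price rises by Ps − P* = 107.5 − 104 = 3.5.
So producers capture 3.5/7 = 0.5 of each unit of subsidy.

Producer share = 0.5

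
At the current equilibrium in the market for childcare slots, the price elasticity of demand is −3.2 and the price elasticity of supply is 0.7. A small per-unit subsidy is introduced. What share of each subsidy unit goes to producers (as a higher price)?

Producer share = 32/39

For a small subsidy around the equilibrium, the benefit split depends on the relative slopes, which at a point are proportional to the elasticities.
Buyer share = εs/(εs + |εd|) = 0.7/(0.7 + 3.2) = 7/39; seller share = |εd|/(εs + |εd|) = 32/39.
So producers capture 32/39 of the subsidy.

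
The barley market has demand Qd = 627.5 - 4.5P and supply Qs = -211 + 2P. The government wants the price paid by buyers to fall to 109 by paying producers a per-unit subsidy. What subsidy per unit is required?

At a buyer price of 109, quantity demanded is 627.5 − 4.5·109 = 137.
Sellers supply 137 only when they receive Ps with -211 + 2·Ps = 137, i.e. Ps = 174.
s = Ps − Pb = 174 − 109 = 65.

Required subsidy s = 65 per unit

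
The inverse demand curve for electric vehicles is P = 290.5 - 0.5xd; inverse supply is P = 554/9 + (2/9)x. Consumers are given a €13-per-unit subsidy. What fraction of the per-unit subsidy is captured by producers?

Producer share = 4/13

Pre-subsidy: 290.5 - 0.5x = 554/9 + (2/9)x gives x* = 317 and P* = 132.
With the rebate, buyers effectively pay Pb = Ps − 13, where Ps is the price sellers receive.
On the curves, Pb = 290.5 - 0.5x and Ps = 554/9 + (2/9)x; the wedge Ps − Pb = 13 gives 554/9 + (2/9)x − (290.5 - 0.5x) = 13, so x' = 335.
Then Pb = 290.5 − 0.5·335 = 123 and Ps = 554/9 + (2/9)·335 = 136.
Buyers' price falls by P* − Pb = 132 − 123 = 9; sellers' price rises by Ps − P* = 136 − 132 = 4.
So producers capture 4/13 = 4/13 of each unit of subsidy.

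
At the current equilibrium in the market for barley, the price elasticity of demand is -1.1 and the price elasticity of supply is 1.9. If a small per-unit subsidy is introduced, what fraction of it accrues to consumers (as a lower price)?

Consumer share = 19/30

For a small subsidy around the equilibrium, the benefit split depends on the relative slopes, which at a point are proportional to the elasticities.
Buyer share = εs/(εs + |εd|) = 1.9/(1.9 + 1.1) = 19/30; seller share = |εd|/(εs + |εd|) = 11/30.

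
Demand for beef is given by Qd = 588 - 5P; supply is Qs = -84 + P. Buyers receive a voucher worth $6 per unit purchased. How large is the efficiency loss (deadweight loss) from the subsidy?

Pre-subsidy: 588 - 5P = -84 + P gives P* = 112, Q* = 28.
With the rebate, buyers effectively pay Pb = Ps − 6, where Ps is the price sellers receive.
Demand in terms of Ps becomes Qd = 588 − 5(Ps − 6) = 618 - 5Ps. Setting this equal to supply: 618 - 5Ps = -84 + Ps, so Ps = 117.
Buyers pay Pb = 117 − 6 = 111; Q' = -84 + 1·117 = 33.
The subsidy expands output by 33 − 28 = 5 past the efficient level; on those units the gap between marginal cost and willingness to pay runs from 0 up to 6.
DWL = ½ × 6 × 5 = 15.

Deadweight loss = $15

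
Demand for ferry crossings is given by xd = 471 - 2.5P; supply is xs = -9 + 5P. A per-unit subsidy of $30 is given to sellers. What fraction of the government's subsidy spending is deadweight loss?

DWL / government spending = 25/361

Pre-subsidy: 471 - 2.5P = -9 + 5P gives P* = 64, x* = 311.
With the subsidy, sellers receive Ps = Pb + 30 for each unit, where Pb is the price buyers pay.
Supply in terms of Pb becomes xs = -9 + 5(Pb + 30) = 141 + 5Pb. Setting this equal to demand: 471 - 2.5Pb = 141 + 5Pb, so Pb = 44.
Sellers receive Ps = 44 + 30 = 74; x' = 471 − 2.5·44 = 361.
ΔCS = ½(311 + 361)(64 − 44) = 6720; ΔPS = ½(311 + 361)(74 − 64) = 3360.
Government spending = 30 × 361 = 10830.
DWL = ½ × 30 × (361 − 311) = 750; fraction = 750 / 10830 = 25/361.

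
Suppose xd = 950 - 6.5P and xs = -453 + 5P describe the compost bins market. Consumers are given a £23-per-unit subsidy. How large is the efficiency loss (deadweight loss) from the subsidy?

Deadweight loss = £747.5

Pre-subsidy: 950 - 6.5P = -453 + 5P gives P* = 122, x* = 157.
With the rebate, buyers effectively pay Pb = Ps − 23, where Ps is the price sellers receive.
Demand in terms of Ps becomes xd = 950 − 6.5(Ps − 23) = 1099.5 - 6.5Ps. Setting this equal to supply: 1099.5 - 6.5Ps = -453 + 5Ps, so Ps = 135.
Buyers pay Pb = 135 − 23 = 112; x' = -453 + 5·135 = 222.
The subsidy expands output by 222 − 157 = 65 past the efficient level; on those units the gap between marginal cost and willingness to pay runs from 0 up to 23.
DWL = ½ × 23 × 65 = 747.5.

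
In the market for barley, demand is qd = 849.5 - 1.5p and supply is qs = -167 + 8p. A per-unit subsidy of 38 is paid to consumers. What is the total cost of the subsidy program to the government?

Pre-subsidy: 849.5 - 1.5p = -167 + 8p gives p* = 107, q* = 689.
With the rebate, buyers effectively pay pb = ps − 38, where ps is the price sellers receive.
Demand in terms of ps becomes qd = 849.5 − 1.5(ps − 38) = 906.5 - 1.5ps. Setting this equal to supply: 906.5 - 1.5ps = -167 + 8ps, so ps = 113.
Buyers pay pb = 113 − 38 = 75; q' = -167 + 8·113 = 737.
Government outlay = subsidy × quantity = 38 × 737 = 28006.

Government cost = 28006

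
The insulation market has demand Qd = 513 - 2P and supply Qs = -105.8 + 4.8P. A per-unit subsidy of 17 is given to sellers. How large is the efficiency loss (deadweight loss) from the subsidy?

Pre-subsidy: 513 - 2P = -105.8 + 4.8P gives P* = 91, Q* = 331.
With the subsidy, sellers receive Ps = Pb + 17 for each unit, where Pb is the price buyers pay.
Supply in terms of Pb becomes Qs = -105.8 + 4.8(Pb + 17) = -24.2 + 4.8Pb. Setting this equal to demand: 513 - 2Pb = -24.2 + 4.8Pb, so Pb = 79.
Sellers receive Ps = 79 + 17 = 96; Q' = 513 − 2·79 = 355.
The subsidy expands output by 355 − 331 = 24 past the efficient level; on those units the gap between marginal cost and willingness to pay runs from 0 up to 17.
DWL = ½ × 17 × 24 = 204.

Deadweight loss = 204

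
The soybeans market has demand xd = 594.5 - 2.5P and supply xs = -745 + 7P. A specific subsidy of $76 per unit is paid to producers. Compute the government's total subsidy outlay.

Pre-subsidy: 594.5 - 2.5P = -745 + 7P gives P* = 141, x* = 242.
With the subsidy, sellers receive Ps = Pb + 76 for each unit, where Pb is the price buyers pay.
Supply in terms of Pb becomes xs = -745 + 7(Pb + 76) = -213 + 7Pb. Setting this equal to demand: 594.5 - 2.5Pb = -213 + 7Pb, so Pb = 85.
Sellers receive Ps = 85 + 76 = 161; x' = 594.5 − 2.5·85 = 382.
Government outlay = subsidy × quantity = 76 × 382 = 29032.

Government cost = $29032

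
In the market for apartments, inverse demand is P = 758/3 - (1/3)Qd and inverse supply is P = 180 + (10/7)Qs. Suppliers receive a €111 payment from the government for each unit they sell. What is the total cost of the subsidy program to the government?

Pre-subsidy: 758/3 - (1/3)Q = 180 + (10/7)Q gives Q* = 1526/37 and P* = 8840/37.
With the subsidy, sellers receive Ps = Pb + 111 for each unit, where Pb is the price buyers pay.
On the curves, Pb = 758/3 - (1/3)Q and Ps = 180 + (10/7)Q; the wedge Ps − Pb = 111 gives 180 + (10/7)Q − (758/3 - (1/3)Q) = 111, so Q' = 3857/37.
Then Pb = 758/3 − (1/3)·(3857/37) = 8063/37 and Ps = 180 + (10/7)·(3857/37) = 12170/37.
Government outlay = subsidy × quantity = 111 × 3857/37 = 11571.

Government cost = €11571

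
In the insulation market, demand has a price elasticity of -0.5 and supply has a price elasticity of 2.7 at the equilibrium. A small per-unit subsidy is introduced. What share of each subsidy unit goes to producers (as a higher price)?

For a small subsidy around the equilibrium, the benefit split depends on the relative slopes, which at a point are proportional to the elasticities.
Buyer share = εs/(εs + |εd|) = 2.7/(2.7 + 0.5) = 0.84375; seller share = |εd|/(εs + |εd|) = 0.15625.
So producers capture 0.15625 of the subsidy.

Producer share = 0.15625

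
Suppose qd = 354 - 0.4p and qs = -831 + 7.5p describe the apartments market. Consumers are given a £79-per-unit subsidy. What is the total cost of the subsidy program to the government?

Pre-subsidy: 354 - 0.4p = -831 + 7.5p gives p* = 150, q* = 294.
With the rebate, buyers effectively pay pb = ps − 79, where ps is the price sellers receive.
Demand in terms of ps becomes qd = 354 − 0.4(ps − 79) = 385.6 - 0.4ps. Setting this equal to supply: 385.6 - 0.4ps = -831 + 7.5ps, so ps = 154.
Buyers pay pb = 154 − 79 = 75; q' = -831 + 7.5·154 = 324.
Government outlay = subsidy × quantity = 79 × 324 = 25596.

Government cost = £25596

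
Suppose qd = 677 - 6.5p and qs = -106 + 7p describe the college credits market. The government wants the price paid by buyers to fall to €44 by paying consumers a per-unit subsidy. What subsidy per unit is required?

Required subsidy s = €27 per unit

At a buyer price of 44, quantity demanded is 677 − 6.5·44 = 391.
Sellers supply 391 only when they receive ps with -106 + 7·ps = 391, i.e. ps = 71.
s = ps − pb = 71 − 44 = 27.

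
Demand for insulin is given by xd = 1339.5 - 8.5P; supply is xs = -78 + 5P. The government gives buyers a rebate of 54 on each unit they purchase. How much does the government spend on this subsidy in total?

Pre-subsidy: 1339.5 - 8.5P = -78 + 5P gives P* = 105, x* = 447.
With the rebate, buyers effectively pay Pb = Ps − 54, where Ps is the price sellers receive.
Demand in terms of Ps becomes xd = 1339.5 − 8.5(Ps − 54) = 1798.5 - 8.5Ps. Setting this equal to supply: 1798.5 - 8.5Ps = -78 + 5Ps, so Ps = 139.
Buyers pay Pb = 139 − 54 = 85; x' = -78 + 5·139 = 617.
Government outlay = subsidy × quantity = 54 × 617 = 33318.

Government cost = 33318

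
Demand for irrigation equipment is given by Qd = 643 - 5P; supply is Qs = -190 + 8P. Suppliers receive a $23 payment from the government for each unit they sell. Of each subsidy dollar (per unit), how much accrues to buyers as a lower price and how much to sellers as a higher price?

Buyers gain 184/13 per unit; sellers gain 115/13 per unit

Pre-subsidy: 643 - 5P = -190 + 8P gives P* = 833/13, Q* = 4194/13.
With the subsidy, sellers receive Ps = Pb + 23 for each unit, where Pb is the price buyers pay.
Supply in terms of Pb becomes Qs = -190 + 8(Pb + 23) = -6 + 8Pb. Setting this equal to demand: 643 - 5Pb = -6 + 8Pb, so Pb = 649/13.
Sellers receive Ps = 649/13 + 23 = 948/13; Q' = 643 − 5·(649/13) = 5114/13.
Buyers' price falls by P* − Pb = 833/13 − 649/13 = 184/13; sellers' price rises by Ps − P* = 948/13 − 833/13 = 115/13.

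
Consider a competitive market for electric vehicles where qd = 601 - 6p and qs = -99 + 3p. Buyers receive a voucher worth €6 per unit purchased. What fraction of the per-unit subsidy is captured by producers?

Pre-subsidy: 601 - 6p = -99 + 3p gives p* = 700/9, q* = 403/3.
With the rebate, buyers effectively pay pb = ps − 6, where ps is the price sellers receive.
Demand in terms of ps becomes qd = 601 − 6(ps − 6) = 637 - 6ps. Setting this equal to supply: 637 - 6ps = -99 + 3ps, so ps = 736/9.
Buyers pay pb = 736/9 − 6 = 682/9; q' = -99 + 3·(736/9) = 439/3.
Buyers' price falls by p* − pb = 700/9 − 682/9 = 2; sellers' price rises by ps − p* = 736/9 − 700/9 = 4.
So producers capture 4/6 = 2/3 of each unit of subsidy.

Producer share = 2/3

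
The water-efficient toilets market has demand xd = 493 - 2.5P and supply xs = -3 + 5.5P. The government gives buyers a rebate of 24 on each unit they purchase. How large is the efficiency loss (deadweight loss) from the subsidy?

Deadweight loss = 495

Pre-subsidy: 493 - 2.5P = -3 + 5.5P gives P* = 62, x* = 338.
With the rebate, buyers effectively pay Pb = Ps − 24, where Ps is the price sellers receive.
Demand in terms of Ps becomes xd = 493 − 2.5(Ps − 24) = 553 - 2.5Ps. Setting this equal to supply: 553 - 2.5Ps = -3 + 5.5Ps, so Ps = 69.5.
Buyers pay Pb = 69.5 − 24 = 45.5; x' = -3 + 5.5·69.5 = 379.25.
The subsidy expands output by 379.25 − 338 = 41.25 past the efficient level; on those units the gap between marginal cost and willingness to pay runs from 0 up to 24.
DWL = ½ × 24 × 41.25 = 495.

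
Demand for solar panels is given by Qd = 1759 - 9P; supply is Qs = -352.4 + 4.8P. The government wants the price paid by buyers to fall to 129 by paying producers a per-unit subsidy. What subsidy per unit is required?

Required subsidy s = 69 per unit

At a buyer price of 129, quantity demanded is 1759 − 9·129 = 598.
Sellers supply 598 only when they receive Ps with -352.4 + 4.8·Ps = 598, i.e. Ps = 198.
s = Ps − Pb = 198 − 129 = 69.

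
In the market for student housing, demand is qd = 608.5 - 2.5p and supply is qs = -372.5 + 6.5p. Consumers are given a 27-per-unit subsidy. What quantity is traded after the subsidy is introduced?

q' = 384.75

Pre-subsidy: 608.5 - 2.5p = -372.5 + 6.5p gives p* = 109, q* = 336.
With the rebate, buyers effectively pay pb = ps − 27, where ps is the price sellers receive.
Demand in terms of ps becomes qd = 608.5 − 2.5(ps − 27) = 676 - 2.5ps. Setting this equal to supply: 676 - 2.5ps = -372.5 + 6.5ps, so ps = 116.5.
Buyers pay pb = 116.5 − 27 = 89.5; q' = -372.5 + 6.5·116.5 = 384.75.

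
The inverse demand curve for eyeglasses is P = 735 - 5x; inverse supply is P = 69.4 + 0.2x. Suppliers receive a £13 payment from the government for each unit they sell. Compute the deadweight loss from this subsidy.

Pre-subsidy: 735 - 5x = 69.4 + 0.2x gives x* = 128 and P* = 95.
With the subsidy, sellers receive Ps = Pb + 13 for each unit, where Pb is the price buyers pay.
On the curves, Pb = 735 - 5x and Ps = 69.4 + 0.2x; the wedge Ps − Pb = 13 gives 69.4 + 0.2x − (735 - 5x) = 13, so x' = 130.5.
Then Pb = 735 − 5·130.5 = 82.5 and Ps = 69.4 + 0.2·130.5 = 95.5.
The subsidy expands output by 130.5 − 128 = 2.5 past the efficient level; on those units the gap between marginal cost and willingness to pay runs from 0 up to 13.
DWL = ½ × 13 × 2.5 = 16.25.

Deadweight loss = £16.25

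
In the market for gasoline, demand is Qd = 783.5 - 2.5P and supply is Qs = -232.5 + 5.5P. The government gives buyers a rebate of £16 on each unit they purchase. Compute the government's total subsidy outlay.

Pre-subsidy: 783.5 - 2.5P = -232.5 + 5.5P gives P* = 127, Q* = 466.
With the rebate, buyers effectively pay Pb = Ps − 16, where Ps is the price sellers receive.
Demand in terms of Ps becomes Qd = 783.5 − 2.5(Ps − 16) = 823.5 - 2.5Ps. Setting this equal to supply: 823.5 - 2.5Ps = -232.5 + 5.5Ps, so Ps = 132.
Buyers pay Pb = 132 − 16 = 116; Q' = -232.5 + 5.5·132 = 493.5.
Government outlay = subsidy × quantity = 16 × 493.5 = 7896.

Government cost = £7896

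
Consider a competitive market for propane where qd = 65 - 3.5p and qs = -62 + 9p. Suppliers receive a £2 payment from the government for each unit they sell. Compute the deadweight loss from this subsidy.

Deadweight loss = £5.04

Pre-subsidy: 65 - 3.5p = -62 + 9p gives p* = 10.16, q* = 29.44.
With the subsidy, sellers receive ps = pb + 2 for each unit, where pb is the price buyers pay.
Supply in terms of pb becomes qs = -62 + 9(pb + 2) = -44 + 9pb. Setting this equal to demand: 65 - 3.5pb = -44 + 9pb, so pb = 8.72.
Sellers receive ps = 8.72 + 2 = 10.72; q' = 65 − 3.5·8.72 = 34.48.
The subsidy expands output by 34.48 − 29.44 = 5.04 past the efficient level; on those units the gap between marginal cost and willingness to pay runs from 0 up to 2.
DWL = ½ × 2 × 5.04 = 5.04.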